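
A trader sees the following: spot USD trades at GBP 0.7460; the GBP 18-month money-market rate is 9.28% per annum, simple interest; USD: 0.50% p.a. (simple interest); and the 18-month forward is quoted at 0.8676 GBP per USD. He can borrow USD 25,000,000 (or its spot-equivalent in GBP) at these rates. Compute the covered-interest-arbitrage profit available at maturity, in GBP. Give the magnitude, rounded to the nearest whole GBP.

T = 18/12 years.
Keep in USD, deliver into the forward: 25,000,000·1.007500·0.8676 = GBP 21,852,675.00.
Swap to GBP now, deposit: 25,000,000·0.7460·1.139200 = GBP 21,246,080.00.
The quoted forward overvalues USD, so borrow GBP, buy USD at spot, deposit the USD at 0.50%, and sell the proceeds forward at 0.8676.
The gap between the two covered legs is GBP 606,595.

GBP 606,595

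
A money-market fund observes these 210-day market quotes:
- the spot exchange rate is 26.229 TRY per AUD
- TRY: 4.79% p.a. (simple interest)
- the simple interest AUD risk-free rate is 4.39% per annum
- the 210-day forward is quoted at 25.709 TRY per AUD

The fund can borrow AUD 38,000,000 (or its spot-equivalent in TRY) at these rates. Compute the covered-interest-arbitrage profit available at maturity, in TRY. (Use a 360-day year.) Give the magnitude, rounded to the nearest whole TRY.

T = 210/360 years.
Invest the AUD and cover forward: 38,000,000 × 1.02560833333 × 25.709 = TRY 1,001,959,856.38.
Convert at spot and invest in TRY: 38,000,000 × 26.229 × 1.02794166667 = TRY 1,024,551,515.05.
The quoted forward undervalues AUD, so borrow AUD, convert to TRY at spot, deposit the TRY at 4.79%, and buy AUD forward at 25.709 to cover the loan.
Profit = 1,024,551,515.05 − 1,001,959,856.38 = TRY 22,591,659.

TRY 22,591,659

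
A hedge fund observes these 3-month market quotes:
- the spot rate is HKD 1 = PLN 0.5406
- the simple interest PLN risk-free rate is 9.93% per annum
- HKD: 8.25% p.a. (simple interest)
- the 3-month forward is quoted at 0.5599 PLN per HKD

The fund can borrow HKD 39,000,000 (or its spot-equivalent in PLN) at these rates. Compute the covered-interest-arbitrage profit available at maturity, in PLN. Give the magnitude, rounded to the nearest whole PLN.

PLN 679,674

T = 3/12 years.
Keep in HKD, deliver into the forward: 39,000,000·1.020625·0.5599 = PLN 22,286,469.56.
Swap to PLN now, deposit: 39,000,000·0.5406·1.024825 = PLN 21,606,795.41.
The quoted forward overvalues HKD, so borrow PLN, buy HKD at spot, deposit the HKD at 8.25%, and sell the proceeds forward at 0.5599.
Profit = 22,286,469.56 − 21,606,795.41 = PLN 679,674.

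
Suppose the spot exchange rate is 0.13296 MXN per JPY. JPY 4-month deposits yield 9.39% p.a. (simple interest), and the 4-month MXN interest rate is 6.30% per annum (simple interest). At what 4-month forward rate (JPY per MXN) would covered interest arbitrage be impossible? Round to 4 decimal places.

T = 4/12 years.
MXN accumulates by 1 + 0.0630×4/12 = 1.021000.
Growth of 1 JPY over T: 1 + 0.0939×4/12 = 1.031300.
Forward (MXN per JPY) = 0.13296 × 1.021000 / 1.031300 = 0.1316321.
Quoted the other way: 1/0.1316321 = 7.5969 JPY per MXN.

7.5969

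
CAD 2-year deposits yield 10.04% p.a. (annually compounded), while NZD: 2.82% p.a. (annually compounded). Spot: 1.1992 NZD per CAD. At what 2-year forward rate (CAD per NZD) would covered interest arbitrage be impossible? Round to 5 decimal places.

0.95511

T = 2 years.
NZD accumulates by (1 + 0.0282)^2 = 1.0571952.
CAD accumulates by (1 + 0.1004)^2 = 1.2108802.
So F = 1.1992 × 1.0571952 / 1.2108802 = 1.046997 (NZD/CAD).
Quoted the other way: 1/1.046997 = 0.95511 CAD per NZD.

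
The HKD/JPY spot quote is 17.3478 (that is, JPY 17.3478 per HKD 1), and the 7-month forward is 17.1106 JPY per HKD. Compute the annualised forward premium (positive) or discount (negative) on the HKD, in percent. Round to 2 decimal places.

-2.34%

T = 7/12 years.
(F − S)/S = (17.1106 − 17.3478)/17.3478 = -0.0136732.
×(1/T) gives -2.34% p.a.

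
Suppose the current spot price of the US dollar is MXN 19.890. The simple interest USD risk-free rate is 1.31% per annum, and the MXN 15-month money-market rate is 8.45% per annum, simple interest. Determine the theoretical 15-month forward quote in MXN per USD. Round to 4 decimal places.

21.6366

T = 15/12 years.
MXN accumulates by 1 + 0.0845×15/12 = 1.105625.
USD accumulates by 1 + 0.0131×15/12 = 1.016375.
Forward (MXN per USD) = 19.89 × 1.105625 / 1.016375 = 21.636582.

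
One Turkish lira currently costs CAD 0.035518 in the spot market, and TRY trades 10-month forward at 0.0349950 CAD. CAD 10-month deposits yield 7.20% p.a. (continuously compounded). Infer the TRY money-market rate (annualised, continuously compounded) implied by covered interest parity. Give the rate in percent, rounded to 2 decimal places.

8.98%

T = 10/12 years.
CIP gives F = S · g_CAD/g_TRY, so g_CAD/g_TRY = 0.034995/0.035518 = 0.9852751.
The CAD side grows by e^(0.0720×10/12) = 1.0618365.
Hence g_TRY = 1.0777056.
r = ln(1.0777056)/(10/12) = 0.089801 → 8.98%.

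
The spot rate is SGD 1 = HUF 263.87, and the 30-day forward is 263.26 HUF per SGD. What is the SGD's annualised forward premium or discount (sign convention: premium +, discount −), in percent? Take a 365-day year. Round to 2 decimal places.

-2.81%

T = 30/365 years.
Period premium: (263.26 − 263.87)/263.87 = -0.0023117.
Annualise by dividing by T: -0.0023117 / (30/365) = -0.028126 → -2.81%.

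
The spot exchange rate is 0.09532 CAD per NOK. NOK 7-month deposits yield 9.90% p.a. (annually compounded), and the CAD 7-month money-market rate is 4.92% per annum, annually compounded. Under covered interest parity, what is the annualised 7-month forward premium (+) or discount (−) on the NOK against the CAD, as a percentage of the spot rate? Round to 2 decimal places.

-4.58%

T = 7/12 years.
CIP forward (CAD per NOK) = 0.09532 × 1.0284125/1.0566115 = 0.09277609.
Annualised premium = (F − S)/S × (1/T) = (0.09277609 − 0.09532)/0.09532 ÷ (7/12) = -4.58%.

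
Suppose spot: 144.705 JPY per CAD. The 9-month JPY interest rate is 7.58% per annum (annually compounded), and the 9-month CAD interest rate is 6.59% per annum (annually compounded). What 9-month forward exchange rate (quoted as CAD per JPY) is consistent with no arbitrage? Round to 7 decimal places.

0.0068629

T = 9/12 years.
JPY growth factor: (1 + 0.0758)^(9/12) = 1.0563277.
Growth of 1 CAD over T: (1 + 0.0659)^(9/12) = 1.0490286.
So F = 144.705 × 1.0563277 / 1.0490286 = 145.7119 (JPY/CAD).
Quoted the other way: 1/145.7119 = 0.0068629 CAD per JPY.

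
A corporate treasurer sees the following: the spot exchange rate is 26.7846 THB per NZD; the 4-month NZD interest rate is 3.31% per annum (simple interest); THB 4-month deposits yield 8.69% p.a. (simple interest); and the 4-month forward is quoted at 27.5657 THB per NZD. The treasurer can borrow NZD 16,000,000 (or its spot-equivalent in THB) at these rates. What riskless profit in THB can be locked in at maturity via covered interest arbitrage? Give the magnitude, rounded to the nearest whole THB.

T = 4/12 years.
Route A — deposit NZD, sell forward: 16,000,000 × 1.01103333333 × 27.5657 = THB 445,917,464.91.
Route B — convert at spot, deposit THB: 16,000,000 × 26.7846 × 1.02896666667 = THB 440,967,369.28.
The quoted forward overvalues NZD, so borrow THB, buy NZD at spot, deposit the NZD at 3.31%, and sell the proceeds forward at 27.5657.
The gap between the two covered legs is THB 4,950,096.

THB 4,950,096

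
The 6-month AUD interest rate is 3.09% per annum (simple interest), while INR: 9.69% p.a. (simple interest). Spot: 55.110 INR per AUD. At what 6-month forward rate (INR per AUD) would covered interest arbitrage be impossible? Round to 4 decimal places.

56.9010

T = 6/12 years.
INR accumulates by 1 + 0.0969×6/12 = 1.048450.
Growth of 1 AUD over T: 1 + 0.0309×6/12 = 1.015450.
So F = 55.11 × 1.048450 / 1.015450 = 56.900960 (INR/AUD).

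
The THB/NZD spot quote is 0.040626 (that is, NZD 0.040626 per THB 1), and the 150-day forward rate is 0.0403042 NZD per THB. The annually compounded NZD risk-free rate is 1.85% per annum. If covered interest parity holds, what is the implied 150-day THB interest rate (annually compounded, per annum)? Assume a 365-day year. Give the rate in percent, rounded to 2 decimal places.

3.84%

T = 150/365 years.
CIP gives F = S · g_NZD/g_THB, so g_NZD/g_THB = 0.0403042/0.040626 = 0.9920790.
NZD growth factor: (1 + 0.0185)^(150/365) = 1.0075617.
That pins the THB growth at 1.0156063.
Annualise: 1.0156063^(365/150) − 1 = 0.038401 = 3.84%.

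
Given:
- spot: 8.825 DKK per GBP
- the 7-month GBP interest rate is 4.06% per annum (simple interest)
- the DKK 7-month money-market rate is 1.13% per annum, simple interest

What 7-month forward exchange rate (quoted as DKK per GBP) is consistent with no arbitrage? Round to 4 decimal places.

8.6777

T = 7/12 years.
DKK growth factor: 1 + 0.0113×7/12 = 1.0065917.
Growth of 1 GBP over T: 1 + 0.0406×7/12 = 1.0236833.
So F = 8.825 × 1.0065917 / 1.0236833 = 8.677656 (DKK/GBP).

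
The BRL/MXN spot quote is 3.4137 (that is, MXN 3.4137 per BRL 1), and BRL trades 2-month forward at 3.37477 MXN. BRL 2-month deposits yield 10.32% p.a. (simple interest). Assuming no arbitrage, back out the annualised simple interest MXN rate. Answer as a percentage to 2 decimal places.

3.36%

T = 2/12 years.
F/S = 3.37477/3.4137 = 0.9885960 = (growth of MXN) / (growth of BRL).
The BRL side grows by 1 + 0.1032×2/12 = 1.017200.
Hence g_MXN = 1.0055999.
(1.0055999 − 1)/T = 0.033599, i.e. 3.36%.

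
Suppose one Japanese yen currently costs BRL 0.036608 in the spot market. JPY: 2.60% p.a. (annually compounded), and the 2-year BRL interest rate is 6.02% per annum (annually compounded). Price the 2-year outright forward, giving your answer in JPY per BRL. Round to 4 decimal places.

25.5825

T = 2 years.
BRL accumulates by (1 + 0.0602)^2 = 1.12402404.
JPY growth factor: (1 + 0.0260)^2 = 1.052676.
So F = 0.036608 × 1.12402404 / 1.052676 = 0.039089209 (BRL/JPY).
Quoted the other way: 1/0.039089209 = 25.5825 JPY per BRL.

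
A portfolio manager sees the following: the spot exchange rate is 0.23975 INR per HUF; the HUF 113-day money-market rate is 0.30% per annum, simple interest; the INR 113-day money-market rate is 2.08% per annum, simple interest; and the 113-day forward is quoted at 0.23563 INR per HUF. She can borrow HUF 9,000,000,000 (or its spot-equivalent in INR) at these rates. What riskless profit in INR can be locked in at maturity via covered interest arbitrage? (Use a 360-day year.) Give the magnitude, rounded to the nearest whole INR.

T = 113/360 years.
Invest the HUF and cover forward: 9,000,000,000 × 1.000941666667 × 0.23563 = INR 2,122,666,964.25.
Convert at spot and invest in INR: 9,000,000,000 × 0.23975 × 1.006528888889 = INR 2,171,837,710.00.
The quoted forward undervalues HUF, so borrow HUF, convert to INR at spot, deposit the INR at 2.08%, and buy HUF forward at 0.23563 to cover the loan.
Profit = 2,171,837,710.00 − 2,122,666,964.25 = INR 49,170,746.

INR 49,170,746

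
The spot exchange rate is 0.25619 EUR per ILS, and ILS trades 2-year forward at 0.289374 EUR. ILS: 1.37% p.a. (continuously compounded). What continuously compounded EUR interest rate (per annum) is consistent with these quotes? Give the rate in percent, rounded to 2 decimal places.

7.46%

T = 2 years.
CIP gives F = S · g_EUR/g_ILS, so g_EUR/g_ILS = 0.289374/0.25619 = 1.1295289.
ILS growth factor: e^(0.0137×2) = 1.0277788.
So the EUR growth factor = 1.1609059.
r = ln(1.1609059)/2 = 0.074600 → 7.46%.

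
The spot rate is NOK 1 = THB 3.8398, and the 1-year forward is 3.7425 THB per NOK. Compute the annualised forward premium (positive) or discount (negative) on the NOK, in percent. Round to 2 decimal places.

T = 1 year.
Period premium: (3.7425 − 3.8398)/3.8398 = -0.0253399.
Annualise by dividing by T: -0.0253399 / 1 = -0.025340 → -2.53%.

-2.53%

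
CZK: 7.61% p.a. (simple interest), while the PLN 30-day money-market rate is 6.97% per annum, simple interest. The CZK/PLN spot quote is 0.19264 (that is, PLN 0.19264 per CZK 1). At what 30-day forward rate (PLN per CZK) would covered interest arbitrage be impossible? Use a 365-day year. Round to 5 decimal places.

T = 30/365 years.
PLN growth factor: 1 + 0.0697×30/365 = 1.0057288.
CZK accumulates by 1 + 0.0761×30/365 = 1.0062548.
So F = 0.19264 × 1.0057288 / 1.0062548 = 0.1925393 (PLN/CZK).

0.19254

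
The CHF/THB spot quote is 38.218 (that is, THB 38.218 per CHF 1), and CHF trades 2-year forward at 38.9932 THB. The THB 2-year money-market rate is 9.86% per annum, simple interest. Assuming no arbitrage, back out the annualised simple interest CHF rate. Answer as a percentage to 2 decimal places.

T = 2 years.
By CIP, F/S equals the THB-to-CHF growth ratio: 38.9932/38.218 = 1.0202836.
The THB side grows by 1 + 0.0986×2 = 1.197200.
That pins the CHF growth at 1.1733992.
(1.1733992 − 1)/T = 0.086700, i.e. 8.67%.

8.67%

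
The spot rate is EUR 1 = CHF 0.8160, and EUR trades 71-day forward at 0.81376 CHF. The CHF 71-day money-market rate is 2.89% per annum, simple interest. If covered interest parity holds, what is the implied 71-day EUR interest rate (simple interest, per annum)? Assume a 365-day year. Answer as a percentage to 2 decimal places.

T = 71/365 years.
By CIP, F/S equals the CHF-to-EUR growth ratio: 0.81376/0.816 = 0.9972549.
CHF growth factor: 1 + 0.0289×71/365 = 1.0056216.
That pins the EUR growth at 1.0083897.
(1.0083897 − 1)/T = 0.043130, i.e. 4.31%.

4.31%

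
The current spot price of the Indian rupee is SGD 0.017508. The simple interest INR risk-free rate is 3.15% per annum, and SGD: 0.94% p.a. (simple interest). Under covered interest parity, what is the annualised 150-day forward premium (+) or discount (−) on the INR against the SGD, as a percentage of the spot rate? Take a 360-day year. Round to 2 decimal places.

-2.18%

T = 150/360 years.
F = S · g_SGD/g_INR = 0.017508 × 1.0039167/1.013125 = 0.017348870.
(F − S)/S ÷ T = (0.017348870 − 0.017508)/0.017508/(150/360) = -0.021814 → -2.18%.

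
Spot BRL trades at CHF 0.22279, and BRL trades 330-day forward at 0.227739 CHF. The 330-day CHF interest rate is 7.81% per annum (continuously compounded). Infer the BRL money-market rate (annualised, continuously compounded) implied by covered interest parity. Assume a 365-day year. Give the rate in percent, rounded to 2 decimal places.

T = 330/365 years.
By CIP, F/S equals the CHF-to-BRL growth ratio: 0.227739/0.22279 = 1.0222137.
The CHF side grows by e^(0.0781×330/365) = 1.0731636.
That pins the BRL growth at 1.0498427.
Take logs: ln 1.0498427 / (330/365) = 0.053799, so 5.38%.

5.38%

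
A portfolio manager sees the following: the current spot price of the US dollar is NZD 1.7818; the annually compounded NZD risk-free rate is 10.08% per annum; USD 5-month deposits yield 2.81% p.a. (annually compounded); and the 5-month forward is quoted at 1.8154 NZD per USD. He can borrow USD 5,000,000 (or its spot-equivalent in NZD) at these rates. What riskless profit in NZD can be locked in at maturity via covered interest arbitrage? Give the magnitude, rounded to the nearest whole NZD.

T = 5/12 years.
Keep in USD, deliver into the forward: 5,000,000·1.011613772·1.8154 = NZD 9,182,418.21.
Swap to NZD now, deposit: 5,000,000·1.7818·1.040826902 = NZD 9,272,726.87.
The quoted forward undervalues USD, so borrow USD, convert to NZD at spot, deposit the NZD at 10.08%, and buy USD forward at 1.8154 to cover the loan.
Arbitrage profit = |9,182,418.21 − 9,272,726.87| = NZD 90,309.

NZD 90,309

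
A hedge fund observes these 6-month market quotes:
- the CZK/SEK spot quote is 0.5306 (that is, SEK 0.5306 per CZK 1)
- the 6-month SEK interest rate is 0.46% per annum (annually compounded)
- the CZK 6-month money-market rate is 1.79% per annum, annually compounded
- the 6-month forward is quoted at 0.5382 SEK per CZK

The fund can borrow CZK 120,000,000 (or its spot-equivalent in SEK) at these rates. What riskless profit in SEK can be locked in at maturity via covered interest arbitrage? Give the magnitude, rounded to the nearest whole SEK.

SEK 1,341,185

T = 6/12 years.
Route A — deposit CZK, sell forward: 120,000,000 × 1.0089103032 × 0.5382 = SEK 65,159,463.02.
Route B — convert at spot, deposit SEK: 120,000,000 × 0.5306 × 1.0022973611 = SEK 63,818,277.58.
The quoted forward overvalues CZK, so borrow SEK, buy CZK at spot, deposit the CZK at 1.79%, and sell the proceeds forward at 0.5382.
Arbitrage profit = |65,159,463.02 − 63,818,277.58| = SEK 1,341,185.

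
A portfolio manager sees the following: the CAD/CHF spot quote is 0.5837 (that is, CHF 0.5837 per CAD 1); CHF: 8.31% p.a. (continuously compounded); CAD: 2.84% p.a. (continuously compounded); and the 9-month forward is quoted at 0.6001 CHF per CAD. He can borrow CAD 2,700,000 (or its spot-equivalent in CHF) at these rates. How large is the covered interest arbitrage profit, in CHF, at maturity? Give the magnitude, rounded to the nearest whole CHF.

T = 9/12 years.
Route A — deposit CAD, sell forward: 2,700,000 × 1.021528464 × 0.6001 = CHF 1,655,151.92.
Route B — convert at spot, deposit CHF: 2,700,000 × 0.5837 × 1.064308189 = CHF 1,677,339.06.
The quoted forward undervalues CAD, so borrow CAD, convert to CHF at spot, deposit the CHF at 8.31%, and buy CAD forward at 0.6001 to cover the loan.
Profit = 1,677,339.06 − 1,655,151.92 = CHF 22,187.

CHF 22,187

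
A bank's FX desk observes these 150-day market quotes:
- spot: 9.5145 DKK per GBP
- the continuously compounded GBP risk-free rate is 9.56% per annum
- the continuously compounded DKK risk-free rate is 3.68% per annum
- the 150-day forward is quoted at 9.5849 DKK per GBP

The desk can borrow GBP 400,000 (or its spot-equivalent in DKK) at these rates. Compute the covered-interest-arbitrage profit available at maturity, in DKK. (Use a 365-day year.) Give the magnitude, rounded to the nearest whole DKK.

T = 150/365 years.
Invest the GBP and cover forward: 400,000 × 1.040069639 × 9.5849 = DKK 3,987,585.39.
Convert at spot and invest in DKK: 400,000 × 9.5145 × 1.015238223 = DKK 3,863,793.63.
The quoted forward overvalues GBP, so borrow DKK, buy GBP at spot, deposit the GBP at 9.56%, and sell the proceeds forward at 9.5849.
Arbitrage profit = |3,987,585.39 − 3,863,793.63| = DKK 123,792.

DKK 123,792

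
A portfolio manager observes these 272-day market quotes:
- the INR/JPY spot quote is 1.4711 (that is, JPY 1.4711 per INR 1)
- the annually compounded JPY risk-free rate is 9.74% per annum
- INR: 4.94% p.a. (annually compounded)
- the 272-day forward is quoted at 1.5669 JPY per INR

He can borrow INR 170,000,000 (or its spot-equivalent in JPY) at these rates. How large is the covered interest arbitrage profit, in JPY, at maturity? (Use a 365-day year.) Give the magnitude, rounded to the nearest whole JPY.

JPY 8,096,026

T = 272/365 years.
Invest the INR and cover forward: 170,000,000 × 1.03658612779 × 1.5669 = JPY 276,118,556.62.
Convert at spot and invest in JPY: 170,000,000 × 1.4711 × 1.07171716427 = JPY 268,022,530.46.
The quoted forward overvalues INR, so borrow JPY, buy INR at spot, deposit the INR at 4.94%, and sell the proceeds forward at 1.5669.
The gap between the two covered legs is JPY 8,096,026.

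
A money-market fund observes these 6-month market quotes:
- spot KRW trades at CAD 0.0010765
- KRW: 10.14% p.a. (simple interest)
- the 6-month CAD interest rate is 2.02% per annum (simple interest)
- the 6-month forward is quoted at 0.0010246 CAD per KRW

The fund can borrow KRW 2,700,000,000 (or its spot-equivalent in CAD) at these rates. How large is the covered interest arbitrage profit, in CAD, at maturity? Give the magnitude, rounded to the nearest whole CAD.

CAD 29,229

T = 6/12 years.
Invest the KRW and cover forward: 2,700,000,000 × 1.050700 × 0.0010246 = CAD 2,906,677.49.
Convert at spot and invest in CAD: 2,700,000,000 × 0.0010765 × 1.010100 = CAD 2,935,906.16.
The quoted forward undervalues KRW, so borrow KRW, convert to CAD at spot, deposit the CAD at 2.02%, and buy KRW forward at 0.0010246 to cover the loan.
Arbitrage profit = |2,906,677.49 − 2,935,906.16| = CAD 29,229.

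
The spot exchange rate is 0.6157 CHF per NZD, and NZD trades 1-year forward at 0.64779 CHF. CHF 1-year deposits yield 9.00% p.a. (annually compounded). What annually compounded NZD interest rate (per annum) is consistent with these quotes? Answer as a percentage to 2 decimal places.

T = 1 year.
By CIP, F/S equals the CHF-to-NZD growth ratio: 0.64779/0.6157 = 1.0521195.
The CHF side grows by (1 + 0.0900)^1 = 1.090000.
Hence g_NZD = 1.036004.
r = 1.036004^(1/1) − 1 = 0.036004 → 3.60%.

3.60%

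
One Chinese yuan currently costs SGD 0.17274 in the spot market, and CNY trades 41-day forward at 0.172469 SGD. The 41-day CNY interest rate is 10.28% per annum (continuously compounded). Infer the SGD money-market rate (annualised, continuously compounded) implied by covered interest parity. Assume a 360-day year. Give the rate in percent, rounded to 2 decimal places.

8.90%

T = 41/360 years.
By CIP, F/S equals the SGD-to-CNY growth ratio: 0.172469/0.17274 = 0.9984312.
The CNY side grows by e^(0.1028×41/360) = 1.0117766.
That pins the SGD growth at 1.0101893.
r = ln(1.0101893)/(41/360) = 0.089014 → 8.90%.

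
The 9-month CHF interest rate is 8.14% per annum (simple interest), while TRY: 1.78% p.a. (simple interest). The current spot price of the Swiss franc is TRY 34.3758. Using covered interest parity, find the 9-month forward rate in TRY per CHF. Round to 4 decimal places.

32.8304

T = 9/12 years.
TRY growth factor: 1 + 0.0178×9/12 = 1.013350.
CHF accumulates by 1 + 0.0814×9/12 = 1.061050.
So F = 34.3758 × 1.013350 / 1.061050 = 32.830420 (TRY/CHF).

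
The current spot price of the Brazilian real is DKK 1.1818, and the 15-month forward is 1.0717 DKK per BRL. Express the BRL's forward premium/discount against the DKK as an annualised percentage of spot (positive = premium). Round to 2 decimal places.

T = 15/12 years.
(F − S)/S = (1.0717 − 1.1818)/1.1818 = -0.0931630.
Per annum: -0.0931630 / (15/12) = -0.074530 = -7.45%.

-7.45%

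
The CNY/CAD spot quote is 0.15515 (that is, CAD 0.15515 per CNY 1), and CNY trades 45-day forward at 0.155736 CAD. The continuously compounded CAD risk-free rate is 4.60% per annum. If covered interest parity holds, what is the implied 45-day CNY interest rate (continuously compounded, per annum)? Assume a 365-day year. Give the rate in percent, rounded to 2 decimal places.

T = 45/365 years.
F/S = 0.155736/0.15515 = 1.0037770 = (growth of CAD) / (growth of CNY).
CAD growth factor: e^(0.0460×45/365) = 1.0056873.
That pins the CNY growth at 1.0019031.
r = ln(1.0019031)/(45/365) = 0.015422 → 1.54%.

1.54%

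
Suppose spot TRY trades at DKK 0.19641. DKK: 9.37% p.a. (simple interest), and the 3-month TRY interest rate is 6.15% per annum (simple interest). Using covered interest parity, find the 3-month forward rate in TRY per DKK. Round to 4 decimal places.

5.0513

T = 3/12 years.
DKK growth factor: 1 + 0.0937×3/12 = 1.023425.
TRY growth factor: 1 + 0.0615×3/12 = 1.015375.
Forward (DKK per TRY) = 0.19641 × 1.023425 / 1.015375 = 0.1979672.
Quoted the other way: 1/0.1979672 = 5.0513 TRY per DKK.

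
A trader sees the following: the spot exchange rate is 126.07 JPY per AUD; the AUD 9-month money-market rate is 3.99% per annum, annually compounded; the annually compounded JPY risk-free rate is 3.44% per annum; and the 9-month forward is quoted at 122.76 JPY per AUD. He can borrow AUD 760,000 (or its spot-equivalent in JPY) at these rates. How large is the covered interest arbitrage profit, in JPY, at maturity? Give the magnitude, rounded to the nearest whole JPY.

T = 9/12 years.
Route A — deposit AUD, sell forward: 760,000 × 1.0297781761 × 122.76 = JPY 96,075,832.36.
Route B — convert at spot, deposit JPY: 760,000 × 126.07 × 1.02569062 = JPY 98,274,700.51.
The quoted forward undervalues AUD, so borrow AUD, convert to JPY at spot, deposit the JPY at 3.44%, and buy AUD forward at 122.76 to cover the loan.
Profit = 98,274,700.51 − 96,075,832.36 = JPY 2,198,868.

JPY 2,198,868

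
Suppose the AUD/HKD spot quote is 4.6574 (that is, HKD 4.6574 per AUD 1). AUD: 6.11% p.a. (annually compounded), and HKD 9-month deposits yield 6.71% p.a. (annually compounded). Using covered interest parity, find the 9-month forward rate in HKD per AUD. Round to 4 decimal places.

T = 9/12 years.
Growth of 1 HKD over T: (1 + 0.0671)^(9/12) = 1.0499143.
Growth of 1 AUD over T: (1 + 0.0611)^(9/12) = 1.0454836.
Forward (HKD per AUD) = 4.6574 × 1.0499143 / 1.0454836 = 4.677138.

4.6771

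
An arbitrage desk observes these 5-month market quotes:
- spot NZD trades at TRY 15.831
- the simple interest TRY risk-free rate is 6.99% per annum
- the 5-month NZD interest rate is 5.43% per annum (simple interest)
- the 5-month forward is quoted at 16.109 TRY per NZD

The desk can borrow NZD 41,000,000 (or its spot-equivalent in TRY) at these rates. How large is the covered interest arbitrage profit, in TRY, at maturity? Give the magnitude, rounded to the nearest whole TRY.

T = 5/12 years.
Route A — deposit NZD, sell forward: 41,000,000 × 1.022625 × 16.109 = TRY 675,412,111.13.
Route B — convert at spot, deposit TRY: 41,000,000 × 15.831 × 1.029125 = TRY 667,975,192.88.
The quoted forward overvalues NZD, so borrow TRY, buy NZD at spot, deposit the NZD at 5.43%, and sell the proceeds forward at 16.109.
Arbitrage profit = |675,412,111.13 − 667,975,192.88| = TRY 7,436,918.

TRY 7,436,918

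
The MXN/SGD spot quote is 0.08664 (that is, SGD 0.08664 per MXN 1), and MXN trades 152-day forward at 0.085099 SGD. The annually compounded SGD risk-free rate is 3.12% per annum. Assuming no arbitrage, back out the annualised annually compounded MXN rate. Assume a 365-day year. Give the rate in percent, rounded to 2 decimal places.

T = 152/365 years.
F/S = 0.085099/0.08664 = 0.9822138 = (growth of SGD) / (growth of MXN).
The SGD side grows by (1 + 0.0312)^(152/365) = 1.0128765.
So the MXN growth factor = 1.0312179.
Annualise: 1.0312179^(365/152) − 1 = 0.076611 = 7.66%.

7.66%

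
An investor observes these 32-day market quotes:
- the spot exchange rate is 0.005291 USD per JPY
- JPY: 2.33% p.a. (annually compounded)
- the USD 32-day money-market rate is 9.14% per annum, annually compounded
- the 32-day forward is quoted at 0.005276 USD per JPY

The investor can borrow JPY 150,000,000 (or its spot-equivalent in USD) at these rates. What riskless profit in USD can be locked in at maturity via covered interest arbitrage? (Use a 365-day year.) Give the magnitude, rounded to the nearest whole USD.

USD 6,759

T = 32/365 years.
Keep in JPY, deliver into the forward: 150,000,000·1.00202135·0.005276 = USD 792,999.70.
Swap to USD now, deposit: 150,000,000·0.005291·1.00769731 = USD 799,758.97.
The quoted forward undervalues JPY, so borrow JPY, convert to USD at spot, deposit the USD at 9.14%, and buy JPY forward at 0.005276 to cover the loan.
The gap between the two covered legs is USD 6,759.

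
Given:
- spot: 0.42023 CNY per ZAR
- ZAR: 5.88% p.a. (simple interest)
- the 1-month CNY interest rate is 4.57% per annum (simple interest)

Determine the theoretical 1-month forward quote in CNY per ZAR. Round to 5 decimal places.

0.41977

T = 1/12 years.
Growth of 1 CNY over T: 1 + 0.0457×1/12 = 1.0038083.
Growth of 1 ZAR over T: 1 + 0.0588×1/12 = 1.004900.
CIP: F = S · (grow CNY)/(grow ZAR) = 0.42023 × 1.0038083/1.004900 = 0.4197735 CNY per ZAR.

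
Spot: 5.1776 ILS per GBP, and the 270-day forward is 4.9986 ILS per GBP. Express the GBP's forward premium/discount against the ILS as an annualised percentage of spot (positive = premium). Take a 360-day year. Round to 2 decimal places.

T = 270/360 years.
(F − S)/S = (4.9986 − 5.1776)/5.1776 = -0.0345720.
×(1/T) gives -4.61% p.a.

-4.61%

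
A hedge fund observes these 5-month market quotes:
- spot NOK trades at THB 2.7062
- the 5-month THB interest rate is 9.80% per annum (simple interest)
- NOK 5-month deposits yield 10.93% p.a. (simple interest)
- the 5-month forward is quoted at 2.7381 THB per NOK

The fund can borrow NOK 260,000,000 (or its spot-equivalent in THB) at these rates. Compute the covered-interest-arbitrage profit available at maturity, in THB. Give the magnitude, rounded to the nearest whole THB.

T = 5/12 years.
Invest the NOK and cover forward: 260,000,000 × 1.04554166667 × 2.7381 = THB 744,327,385.75.
Convert at spot and invest in THB: 260,000,000 × 2.7062 × 1.04083333333 = THB 732,342,823.33.
The quoted forward overvalues NOK, so borrow THB, buy NOK at spot, deposit the NOK at 10.93%, and sell the proceeds forward at 2.7381.
Arbitrage profit = |744,327,385.75 − 732,342,823.33| = THB 11,984,562.

THB 11,984,562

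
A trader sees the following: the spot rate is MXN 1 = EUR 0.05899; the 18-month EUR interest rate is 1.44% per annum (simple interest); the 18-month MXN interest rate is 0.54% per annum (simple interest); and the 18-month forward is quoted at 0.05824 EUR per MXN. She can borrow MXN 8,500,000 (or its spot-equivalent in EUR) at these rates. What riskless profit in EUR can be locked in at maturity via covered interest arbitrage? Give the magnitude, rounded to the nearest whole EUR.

EUR 13,196

T = 18/12 years.
Route A — deposit MXN, sell forward: 8,500,000 × 1.008100 × 0.05824 = EUR 499,049.82.
Route B — convert at spot, deposit EUR: 8,500,000 × 0.05899 × 1.021600 = EUR 512,245.56.
The quoted forward undervalues MXN, so borrow MXN, convert to EUR at spot, deposit the EUR at 1.44%, and buy MXN forward at 0.05824 to cover the loan.
Profit = 512,245.56 − 499,049.82 = EUR 13,196.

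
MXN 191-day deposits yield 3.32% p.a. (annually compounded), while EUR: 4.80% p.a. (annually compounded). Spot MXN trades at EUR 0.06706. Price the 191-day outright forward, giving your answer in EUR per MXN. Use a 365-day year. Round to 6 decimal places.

T = 191/365 years.
EUR accumulates by (1 + 0.0480)^(191/365) = 1.024837.
Growth of 1 MXN over T: (1 + 0.0332)^(191/365) = 1.0172379.
Forward (EUR per MXN) = 0.06706 × 1.024837 / 1.0172379 = 0.06756096.

0.067561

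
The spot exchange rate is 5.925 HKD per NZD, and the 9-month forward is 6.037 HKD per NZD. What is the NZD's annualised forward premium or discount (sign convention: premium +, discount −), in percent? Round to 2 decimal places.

+2.52%

T = 9/12 years.
Period premium: (6.037 − 5.925)/5.925 = 0.0189030.
Annualise by dividing by T: 0.0189030 / (9/12) = 0.025204 → 2.52%.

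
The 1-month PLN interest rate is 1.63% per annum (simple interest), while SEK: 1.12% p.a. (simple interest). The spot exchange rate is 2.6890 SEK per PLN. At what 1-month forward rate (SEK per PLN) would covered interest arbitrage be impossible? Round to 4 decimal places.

T = 1/12 years.
Growth of 1 SEK over T: 1 + 0.0112×1/12 = 1.0009333.
Growth of 1 PLN over T: 1 + 0.0163×1/12 = 1.0013583.
So F = 2.689 × 1.0009333 / 1.0013583 = 2.687859 (SEK/PLN).

2.6879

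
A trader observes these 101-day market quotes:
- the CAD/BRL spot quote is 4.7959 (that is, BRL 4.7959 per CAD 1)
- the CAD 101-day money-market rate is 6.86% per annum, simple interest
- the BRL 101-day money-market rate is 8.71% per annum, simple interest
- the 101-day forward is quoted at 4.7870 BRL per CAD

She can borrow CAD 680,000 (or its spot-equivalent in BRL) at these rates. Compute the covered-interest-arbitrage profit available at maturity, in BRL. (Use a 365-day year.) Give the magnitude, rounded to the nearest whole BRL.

T = 101/365 years.
Invest the CAD and cover forward: 680,000 × 1.018982466 × 4.7870 = BRL 3,316,950.96.
Convert at spot and invest in BRL: 680,000 × 4.7959 × 1.024101644 = BRL 3,339,812.57.
The quoted forward undervalues CAD, so borrow CAD, convert to BRL at spot, deposit the BRL at 8.71%, and buy CAD forward at 4.7870 to cover the loan.
Profit = 3,339,812.57 − 3,316,950.96 = BRL 22,862.

BRL 22,862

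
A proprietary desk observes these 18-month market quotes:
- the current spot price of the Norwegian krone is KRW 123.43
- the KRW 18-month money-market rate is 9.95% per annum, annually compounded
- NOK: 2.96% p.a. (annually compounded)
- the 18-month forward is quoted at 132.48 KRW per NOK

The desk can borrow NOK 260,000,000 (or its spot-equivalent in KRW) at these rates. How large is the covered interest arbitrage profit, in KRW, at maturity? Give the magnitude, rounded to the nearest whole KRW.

T = 18/12 years.
Keep in NOK, deliver into the forward: 260,000,000·1.044726956834·132.48 = KRW 35,985,411,082.76.
Swap to KRW now, deposit: 260,000,000·123.43·1.152903215745 = KRW 36,998,739,419.05.
The quoted forward undervalues NOK, so borrow NOK, convert to KRW at spot, deposit the KRW at 9.95%, and buy NOK forward at 132.48 to cover the loan.
The gap between the two covered legs is KRW 1,013,328,336.

KRW 1,013,328,336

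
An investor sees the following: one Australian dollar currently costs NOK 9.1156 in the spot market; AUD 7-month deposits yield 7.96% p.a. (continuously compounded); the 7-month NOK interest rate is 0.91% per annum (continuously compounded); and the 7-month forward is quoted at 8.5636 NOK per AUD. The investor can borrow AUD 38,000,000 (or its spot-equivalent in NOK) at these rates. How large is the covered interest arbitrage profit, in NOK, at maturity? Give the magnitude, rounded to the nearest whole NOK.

T = 7/12 years.
Keep in AUD, deliver into the forward: 38,000,000·1.04752824152·8.5636 = NOK 340,883,288.27.
Swap to NOK now, deposit: 38,000,000·9.1156·1.0053224475 = NOK 348,236,457.49.
The quoted forward undervalues AUD, so borrow AUD, convert to NOK at spot, deposit the NOK at 0.91%, and buy AUD forward at 8.5636 to cover the loan.
The gap between the two covered legs is NOK 7,353,169.

NOK 7,353,169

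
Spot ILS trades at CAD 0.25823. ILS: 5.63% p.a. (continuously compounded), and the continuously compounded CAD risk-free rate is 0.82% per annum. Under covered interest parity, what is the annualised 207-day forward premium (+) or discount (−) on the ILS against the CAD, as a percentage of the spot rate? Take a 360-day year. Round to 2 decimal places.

-4.74%

T = 207/360 years.
F = S · g_CAD/g_ILS = 0.25823 × 1.0047261/1.0329022 = 0.25118585.
Annualised premium = (F − S)/S × (1/T) = (0.25118585 − 0.25823)/0.25823 ÷ (207/360) = -4.74%.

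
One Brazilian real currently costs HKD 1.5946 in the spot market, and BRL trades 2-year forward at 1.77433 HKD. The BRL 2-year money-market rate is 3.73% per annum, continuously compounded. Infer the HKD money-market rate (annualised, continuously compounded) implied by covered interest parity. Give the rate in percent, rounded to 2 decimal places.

9.07%

T = 2 years.
F/S = 1.77433/1.5946 = 1.1127117 = (growth of HKD) / (growth of BRL).
BRL growth factor: e^(0.0373×2) = 1.0774531.
That pins the HKD growth at 1.1988947.
r = ln(1.1988947)/2 = 0.090700 → 9.07%.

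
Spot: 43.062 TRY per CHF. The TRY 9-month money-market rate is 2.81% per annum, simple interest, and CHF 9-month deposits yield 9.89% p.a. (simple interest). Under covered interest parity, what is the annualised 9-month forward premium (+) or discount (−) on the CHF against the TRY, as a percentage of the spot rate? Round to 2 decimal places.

-6.59%

T = 9/12 years.
CIP forward (TRY per CHF) = 43.062 × 1.021075/1.074175 = 40.933304.
Annualised premium = (F − S)/S × (1/T) = (40.933304 − 43.062)/43.062 ÷ (9/12) = -6.59%.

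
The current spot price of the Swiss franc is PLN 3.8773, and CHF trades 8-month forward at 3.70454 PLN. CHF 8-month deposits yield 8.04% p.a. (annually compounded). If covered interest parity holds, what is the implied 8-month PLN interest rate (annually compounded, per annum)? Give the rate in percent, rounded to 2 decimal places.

0.90%

T = 8/12 years.
CIP gives F = S · g_PLN/g_CHF, so g_PLN/g_CHF = 3.70454/3.8773 = 0.9554432.
The CHF side grows by (1 + 0.0804)^(8/12) = 1.0529063.
Hence g_PLN = 1.0059922.
r = 1.0059922^(12/8) − 1 = 0.009002 → 0.90%.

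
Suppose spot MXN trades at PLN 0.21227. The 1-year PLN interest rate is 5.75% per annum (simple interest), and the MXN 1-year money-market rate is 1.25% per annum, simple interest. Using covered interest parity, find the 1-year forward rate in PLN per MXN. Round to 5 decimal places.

T = 1 year.
PLN growth factor: 1 + 0.0575×1 = 1.057500.
MXN accumulates by 1 + 0.0125×1 = 1.012500.
Forward (PLN per MXN) = 0.21227 × 1.057500 / 1.012500 = 0.2217042.

0.22170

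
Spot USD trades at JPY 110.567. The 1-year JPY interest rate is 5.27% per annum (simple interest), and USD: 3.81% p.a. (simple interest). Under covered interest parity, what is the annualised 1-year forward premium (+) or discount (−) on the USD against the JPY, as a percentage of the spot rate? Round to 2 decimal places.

+1.41%

T = 1 year.
CIP forward (JPY per USD) = 110.567 × 1.052700/1.038100 = 112.122031.
Annualised premium = (F − S)/S × (1/T) = (112.122031 − 110.567)/110.567 ÷ 1 = 1.41%.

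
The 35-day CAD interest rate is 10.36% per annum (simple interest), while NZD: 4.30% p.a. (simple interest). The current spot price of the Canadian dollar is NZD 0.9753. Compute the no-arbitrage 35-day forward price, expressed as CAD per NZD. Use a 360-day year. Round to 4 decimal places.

1.0313

T = 35/360 years.
NZD accumulates by 1 + 0.0430×35/360 = 1.0041806.
Growth of 1 CAD over T: 1 + 0.1036×35/360 = 1.0100722.
Forward (NZD per CAD) = 0.9753 × 1.0041806 / 1.0100722 = 0.9696112.
Quoted the other way: 1/0.9696112 = 1.0313 CAD per NZD.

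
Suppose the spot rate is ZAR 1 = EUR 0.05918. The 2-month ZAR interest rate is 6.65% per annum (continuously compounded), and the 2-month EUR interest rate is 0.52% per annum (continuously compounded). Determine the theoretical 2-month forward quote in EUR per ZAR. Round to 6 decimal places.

T = 2/12 years.
Growth of 1 EUR over T: e^(0.0052×2/12) = 1.000867.
ZAR growth factor: e^(0.0665×2/12) = 1.011145.
So F = 0.05918 × 1.000867 / 1.011145 = 0.05857845 (EUR/ZAR).

0.058578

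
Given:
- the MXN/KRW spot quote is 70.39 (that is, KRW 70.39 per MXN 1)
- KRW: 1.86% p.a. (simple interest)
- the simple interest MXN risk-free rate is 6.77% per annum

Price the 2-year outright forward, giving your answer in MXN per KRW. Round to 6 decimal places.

T = 2 years.
KRW growth factor: 1 + 0.0186×2 = 1.037200.
Growth of 1 MXN over T: 1 + 0.0677×2 = 1.135400.
So F = 70.39 × 1.037200 / 1.135400 = 64.30202 (KRW/MXN).
Invert for MXN per KRW: 1 / 64.30202 = 0.015552.

0.015552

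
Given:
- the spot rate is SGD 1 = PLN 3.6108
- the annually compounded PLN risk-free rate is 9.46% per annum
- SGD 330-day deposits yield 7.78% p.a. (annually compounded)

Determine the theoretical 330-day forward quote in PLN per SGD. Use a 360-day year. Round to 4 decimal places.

3.6624

T = 330/360 years.
PLN growth factor: (1 + 0.0946)^(330/360) = 1.086386.
SGD accumulates by (1 + 0.0778)^(330/360) = 1.0710917.
CIP: F = S · (grow PLN)/(grow SGD) = 3.6108 × 1.086386/1.0710917 = 3.662359 PLN per SGD.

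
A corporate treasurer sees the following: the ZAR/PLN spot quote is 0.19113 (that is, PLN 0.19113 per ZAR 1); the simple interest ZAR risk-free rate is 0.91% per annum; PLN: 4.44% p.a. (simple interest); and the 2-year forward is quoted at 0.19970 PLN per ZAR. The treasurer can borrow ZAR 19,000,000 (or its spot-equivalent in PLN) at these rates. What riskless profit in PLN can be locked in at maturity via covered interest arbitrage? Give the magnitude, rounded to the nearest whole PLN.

T = 2 years.
Keep in ZAR, deliver into the forward: 19,000,000·1.018200·0.19970 = PLN 3,863,356.26.
Swap to PLN now, deposit: 19,000,000·0.19113·1.088800 = PLN 3,953,944.54.
The quoted forward undervalues ZAR, so borrow ZAR, convert to PLN at spot, deposit the PLN at 4.44%, and buy ZAR forward at 0.19970 to cover the loan.
Profit = 3,953,944.54 − 3,863,356.26 = PLN 90,588.

PLN 90,588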